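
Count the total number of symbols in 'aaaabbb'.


String: 'aaaabbb'
Counting characters:
  'a' appears 4 time(s)
  'b' appears 3 time(s)
Total length = 4 + 3 = 7

7


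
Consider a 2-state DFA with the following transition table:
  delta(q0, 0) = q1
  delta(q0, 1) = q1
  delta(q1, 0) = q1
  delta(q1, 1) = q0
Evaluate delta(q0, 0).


Looking up transition function:
delta(q0, 0) in the table
Row: q0, Column: 0
Result: q1

q1


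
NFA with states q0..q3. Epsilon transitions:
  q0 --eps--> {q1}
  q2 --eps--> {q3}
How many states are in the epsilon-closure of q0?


Starting from q0
Initialize closure = {q0}
Follow epsilon from q0 -> add q1
Final closure: {q0, q1}
Size = 2

2


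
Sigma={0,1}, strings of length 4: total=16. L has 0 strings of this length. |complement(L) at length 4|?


Alphabet: {0,1}
String length: 4
Total strings of length 4 = 2^4 = 16
Strings in L = 0
Complement = total - |L|
= 16 - 0
= 16

16


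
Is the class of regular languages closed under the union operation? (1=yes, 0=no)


Regular languages are closed under:
- Union (DFA product construction)
- Intersection (DFA product construction)
- Complement (swap accept/reject states)
- Concatenation (NFA construction)
- Kleene star (NFA construction)
union is in this list
Therefore: closed

1


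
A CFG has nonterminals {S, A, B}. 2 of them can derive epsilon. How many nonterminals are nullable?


Nonterminals: {S, A, B}
A nonterminal is nullable if it can derive epsilon
Counting nullable nonterminals: 2
Total nullable = 2

2


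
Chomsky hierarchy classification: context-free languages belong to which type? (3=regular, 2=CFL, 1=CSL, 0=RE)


Chomsky hierarchy levels:
  Type 3: Regular (DFA/NFA/regex)
  Type 2: Context-free (PDA)
  Type 1: Context-sensitive
  Type 0: Recursively enumerable (TM)
'context-free' corresponds to Type 2

2


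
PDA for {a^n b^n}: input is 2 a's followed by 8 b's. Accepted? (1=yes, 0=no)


Language requires equal numbers of a's and b's
PDA pushes for each 'a', pops for each 'b'
Number of a's = 2
Number of b's = 8
2 != 8 -> Reject

0


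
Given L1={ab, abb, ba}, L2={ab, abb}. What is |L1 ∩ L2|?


L1 = {ab, abb, ba}
L2 = {ab, abb}
Checking each string in L1 against L2:
  'ab': in L2? Yes
  'abb': in L2? Yes
  'ba': in L2? No
Intersection = {ab, abb}
|L1 ∩ L2| = 2

2


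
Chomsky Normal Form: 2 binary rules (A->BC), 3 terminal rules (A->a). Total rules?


CNF allows two rule forms:
  A -> BC (binary): 2 rules
  A -> a (terminal): 3 rules
Total = 2 + 3 = 5

5


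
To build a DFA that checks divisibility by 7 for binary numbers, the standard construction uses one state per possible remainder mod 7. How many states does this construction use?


Divisibility by 7 is tracked via the remainder mod 7: 0, 1, ..., 6
The construction assigns one state to each remainder
Number of remainders = 7

7


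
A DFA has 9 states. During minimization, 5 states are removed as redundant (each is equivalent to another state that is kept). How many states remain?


Original DFA: 9 states
Redundant states removed: 5
Minimized states = original - removed
= 9 - 5
= 4

4


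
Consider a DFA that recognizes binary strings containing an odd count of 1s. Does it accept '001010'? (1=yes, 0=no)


DFA has 2 states: q_even (start, accept=no) and q_odd
Processing string '001010' character by character:
  Position 0: read '0', 1-count=0 -> q_even (no change)
  Position 1: read '0', 1-count=0 -> q_even (no change)
  Position 2: read '1', 1-count=1 -> q_odd
  Position 3: read '0', 1-count=1 -> q_odd (no change)
  Position 4: read '1', 1-count=2 -> q_even
  Position 5: read '0', 1-count=2 -> q_even (no change)
Final state: q_even, total 1s = 2 (even); the DFA requires an odd count -> reject

0


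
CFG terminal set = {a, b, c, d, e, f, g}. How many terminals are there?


Terminal symbols: a, b, c, d, e, f, g
Counting each: a (#1), b (#2), c (#3), d (#4), e (#5), f (#6), g (#7)
Total = 7

7


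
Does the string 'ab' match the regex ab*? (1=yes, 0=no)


Pattern: ab*
String: 'ab'
Pattern requires: exactly one 'a' followed by zero or more 'b's
First char is 'a' -> OK
Rest 'b': all b's? Yes
Result: 1

1


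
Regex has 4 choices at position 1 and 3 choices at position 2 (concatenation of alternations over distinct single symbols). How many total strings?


First group: 4 alternatives
Second group: 3 alternatives
Concatenation: each choice from group 1 pairs with each from group 2
Total = 4 x 3 = 12

12


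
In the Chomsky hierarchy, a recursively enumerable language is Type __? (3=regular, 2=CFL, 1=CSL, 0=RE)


Chomsky hierarchy levels:
  Type 3: Regular (DFA/NFA/regex)
  Type 2: Context-free (PDA)
  Type 1: Context-sensitive
  Type 0: Recursively enumerable (TM)
'recursively enumerable' corresponds to Type 0

0


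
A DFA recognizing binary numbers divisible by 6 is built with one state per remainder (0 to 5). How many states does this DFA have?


Divisibility by 6 is tracked via the remainder mod 6: 0, 1, ..., 5
The construction assigns one state to each remainder
Number of remainders = 6

6


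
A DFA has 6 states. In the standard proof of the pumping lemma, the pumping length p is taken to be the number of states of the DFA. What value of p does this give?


Pumping lemma for regular languages (standard proof):
Take p = |Q|, the number of DFA states.
Any string of length >= |Q| passes through |Q|+1 states while reading its first |Q| symbols,
so by pigeonhole some state repeats, giving the loop that can be pumped.
Here |Q| = 6
Therefore the proof uses p = 6

6


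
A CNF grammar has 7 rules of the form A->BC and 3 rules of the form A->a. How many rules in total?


CNF allows two rule forms:
  A -> BC (binary): 7 rules
  A -> a (terminal): 3 rules
Total = 7 + 3 = 10

10


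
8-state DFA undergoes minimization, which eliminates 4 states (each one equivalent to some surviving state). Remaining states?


Original DFA: 8 states
Redundant states removed: 4
Minimized states = original - removed
= 8 - 4
= 4

4


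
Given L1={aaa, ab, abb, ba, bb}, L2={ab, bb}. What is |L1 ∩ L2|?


L1 = {aaa, ab, abb, ba, bb}
L2 = {ab, bb}
Checking each string in L1 against L2:
  'aaa': in L2? No
  'ab': in L2? Yes
  'abb': in L2? No
  'ba': in L2? No
  'bb': in L2? Yes
Intersection = {ab, bb}
|L1 ∩ L2| = 2

2


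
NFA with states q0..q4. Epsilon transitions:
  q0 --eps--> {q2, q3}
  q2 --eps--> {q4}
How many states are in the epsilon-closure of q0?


Starting from q0
Initialize closure = {q0}
Follow epsilon from q0 -> add q2
Follow epsilon from q0 -> add q3
Follow epsilon from q2 -> add q4
Final closure: {q0, q2, q3, q4}
Size = 4

4


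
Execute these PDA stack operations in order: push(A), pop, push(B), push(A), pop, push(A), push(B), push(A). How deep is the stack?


Tracing stack operations:
  push(A) -> stack = [A], depth=1
  pop -> removed A, stack = [], depth=0
  push(B) -> stack = [B], depth=1
  push(A) -> stack = [B,A], depth=2
  pop -> removed A, stack = [B], depth=1
  push(A) -> stack = [B,A], depth=2
  push(B) -> stack = [B,A,B], depth=3
  push(A) -> stack = [B,A,B,A], depth=4
Final depth = 4

4


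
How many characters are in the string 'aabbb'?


String: 'aabbb'
Counting characters:
  'a' appears 2 time(s)
  'b' appears 3 time(s)
Total length = 2 + 3 = 5

5


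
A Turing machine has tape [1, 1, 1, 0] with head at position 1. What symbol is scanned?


Tape: [1, 1, 1, 0]
Positions: 0 1 2 3
Values:    1 1 1 0
Head at position 1
tape[1] = 1

1


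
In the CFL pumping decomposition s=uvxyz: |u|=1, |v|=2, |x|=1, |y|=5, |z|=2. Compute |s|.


|s| = |u| + |v| + |x| + |y| + |z|
= 1 + 2 + 1 + 5 + 2
= 3 + 1 + 7
= 4 + 7
= 11

11


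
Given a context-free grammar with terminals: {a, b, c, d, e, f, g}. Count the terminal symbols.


Terminal symbols: a, b, c, d, e, f, g
Counting each: a (#1), b (#2), c (#3), d (#4), e (#5), f (#6), g (#7)
Total = 7

7


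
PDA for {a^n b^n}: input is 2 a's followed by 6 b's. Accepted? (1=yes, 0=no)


Language requires equal numbers of a's and b's
PDA pushes for each 'a', pops for each 'b'
Number of a's = 2
Number of b's = 6
2 != 6 -> Reject

0


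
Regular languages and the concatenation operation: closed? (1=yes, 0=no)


Regular languages are closed under all standard operations:
- Union: Yes (product construction)
- Intersection: Yes (product construction)
- Complement: Yes (swap accept/reject)
- Concatenation: Yes (NFA construction)
Operation: concatenation -> Closed

1


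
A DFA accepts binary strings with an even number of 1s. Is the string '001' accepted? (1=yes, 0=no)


DFA has 2 states: q_even (start, accept=yes) and q_odd
Processing string '001' character by character:
  Position 0: read '0', 1-count=0 -> q_even (no change)
  Position 1: read '0', 1-count=0 -> q_even (no change)
  Position 2: read '1', 1-count=1 -> q_odd
Final state: q_odd, total 1s = 1 (odd); the DFA requires an even count -> reject

0


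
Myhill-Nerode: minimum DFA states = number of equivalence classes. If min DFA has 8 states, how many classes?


Myhill-Nerode theorem:
Number of equivalence classes = number of states in minimal DFA
Minimal DFA states = 8
Therefore equivalence classes = 8

8


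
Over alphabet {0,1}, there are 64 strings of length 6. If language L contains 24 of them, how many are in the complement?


Alphabet: {0,1}
String length: 6
Total strings of length 6 = 2^6 = 64
Strings in L = 24
Complement = total - |L|
= 64 - 24
= 40

40


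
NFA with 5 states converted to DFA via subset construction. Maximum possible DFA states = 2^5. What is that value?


NFA has 5 states
Subset construction: each DFA state = subset of NFA states
Maximum subsets = 2^5
2^5 = 32

32


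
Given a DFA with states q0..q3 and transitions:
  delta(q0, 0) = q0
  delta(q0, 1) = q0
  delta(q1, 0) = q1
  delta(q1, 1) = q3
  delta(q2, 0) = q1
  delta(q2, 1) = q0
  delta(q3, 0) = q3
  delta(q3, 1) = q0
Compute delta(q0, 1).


Looking up transition function:
delta(q0, 1) in the table
Row: q0, Column: 1
Result: q0

q0


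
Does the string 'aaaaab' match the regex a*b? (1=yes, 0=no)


Pattern: a*b
String: 'aaaaab'
Pattern requires: zero or more 'a's followed by exactly one 'b'
Found 5 leading 'a's
Remaining: 'b'
Remaining is exactly 'b' -> match
Result: 1

1


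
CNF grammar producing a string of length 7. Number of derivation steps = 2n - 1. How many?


Chomsky Normal Form derivation:
String length n = 7
Each step either:
  - Splits a nonterminal into two (n-1 such steps)
  - Converts a nonterminal to terminal (n such steps)
Total = (n-1) + n = 2n - 1
= 2(7) - 1
= 14 - 1
= 13

13


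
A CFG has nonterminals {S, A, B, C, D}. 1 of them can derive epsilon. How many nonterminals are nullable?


Nonterminals: {S, A, B, C, D}
A nonterminal is nullable if it can derive epsilon
Counting nullable nonterminals: 1
Total nullable = 1

1


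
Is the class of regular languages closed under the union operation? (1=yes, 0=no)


Regular languages are closed under:
- Union (DFA product construction)
- Intersection (DFA product construction)
- Complement (swap accept/reject states)
- Concatenation (NFA construction)
- Kleene star (NFA construction)
union is in this list
Therefore: closed

1


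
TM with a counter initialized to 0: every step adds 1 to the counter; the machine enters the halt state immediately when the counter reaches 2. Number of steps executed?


Counter starts at 0. Counting sequence:
  Step 1: counter = 1
  Step 2: counter = 2
Counter reached 2 -> halt
Total steps = 2

2


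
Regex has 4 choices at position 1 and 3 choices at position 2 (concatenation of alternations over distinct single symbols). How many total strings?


First group: 4 alternatives
Second group: 3 alternatives
Concatenation: each choice from group 1 pairs with each from group 2
Total = 4 x 3 = 12

12


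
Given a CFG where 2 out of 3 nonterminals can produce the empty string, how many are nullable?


Nonterminals: {S, A, B}
A nonterminal is nullable if it can derive epsilon
Counting nullable nonterminals: 2
Total nullable = 2

2


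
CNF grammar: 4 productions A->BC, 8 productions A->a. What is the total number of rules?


CNF allows two rule forms:
  A -> BC (binary): 4 rules
  A -> a (terminal): 8 rules
Total = 4 + 8 = 12

12


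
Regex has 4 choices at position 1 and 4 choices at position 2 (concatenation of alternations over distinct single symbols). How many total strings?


First group: 4 alternatives
Second group: 4 alternatives
Concatenation: each choice from group 1 pairs with each from group 2
Total = 4 x 4 = 16

16


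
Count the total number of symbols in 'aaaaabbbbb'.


String: 'aaaaabbbbb'
Counting characters:
  'a' appears 5 time(s)
  'b' appears 5 time(s)
Total length = 5 + 5 = 10

10


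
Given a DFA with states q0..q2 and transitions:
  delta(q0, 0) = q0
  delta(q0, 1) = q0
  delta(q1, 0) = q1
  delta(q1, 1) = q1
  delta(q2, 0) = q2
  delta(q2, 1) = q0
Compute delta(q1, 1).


Looking up transition function:
delta(q1, 1) in the table
Row: q1, Column: 1
Result: q1

q1


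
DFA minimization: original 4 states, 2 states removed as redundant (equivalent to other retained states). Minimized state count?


Original DFA: 4 states
Redundant states removed: 2
Minimized states = original - removed
= 4 - 2
= 2

2


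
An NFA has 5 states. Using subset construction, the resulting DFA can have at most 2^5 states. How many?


NFA has 5 states
Subset construction: each DFA state = subset of NFA states
Maximum subsets = 2^5
2^5 = 32

32


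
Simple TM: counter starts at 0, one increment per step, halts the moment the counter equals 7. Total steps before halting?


Counter starts at 0. Counting sequence:
  Step 1: counter = 1
  Step 2: counter = 2
  Step 3: counter = 3
  Step 4: counter = 4
  Step 5: counter = 5
  Step 6: counter = 6
  Step 7: counter = 7
Counter reached 7 -> halt
Total steps = 7

7


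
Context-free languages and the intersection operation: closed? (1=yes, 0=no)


CFL closure properties:
  Closed under: union, concatenation, Kleene star
  NOT closed under: intersection, complement
Operation 'intersection' is in not-closed list -> No (not closed)

0


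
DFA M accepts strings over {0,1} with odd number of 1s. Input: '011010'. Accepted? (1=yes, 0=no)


DFA has 2 states: q_even (start, accept=no) and q_odd
Processing string '011010' character by character:
  Position 0: read '0', 1-count=0 -> q_even (no change)
  Position 1: read '1', 1-count=1 -> q_odd
  Position 2: read '1', 1-count=2 -> q_even
  Position 3: read '0', 1-count=2 -> q_even (no change)
  Position 4: read '1', 1-count=3 -> q_odd
  Position 5: read '0', 1-count=3 -> q_odd (no change)
Final state: q_odd, total 1s = 3 (odd); the DFA requires an odd count -> accept

1


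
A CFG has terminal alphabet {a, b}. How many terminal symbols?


Terminal symbols: a, b
Counting each: a (#1), b (#2)
Total = 2

2


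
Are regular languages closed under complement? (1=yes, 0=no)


Regular languages are closed under:
- Union (DFA product construction)
- Intersection (DFA product construction)
- Complement (swap accept/reject states)
- Concatenation (NFA construction)
- Kleene star (NFA construction)
complement is in this list
Therefore: closed

1


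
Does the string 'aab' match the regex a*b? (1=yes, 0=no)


Pattern: a*b
String: 'aab'
Pattern requires: zero or more 'a's followed by exactly one 'b'
Found 2 leading 'a's
Remaining: 'b'
Remaining is exactly 'b' -> match
Result: 1

1


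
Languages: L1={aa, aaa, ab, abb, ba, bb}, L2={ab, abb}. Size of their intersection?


L1 = {aa, aaa, ab, abb, ba, bb}
L2 = {ab, abb}
Checking each string in L1 against L2:
  'aa': in L2? No
  'aaa': in L2? No
  'ab': in L2? Yes
  'abb': in L2? Yes
  'ba': in L2? No
  'bb': in L2? No
Intersection = {ab, abb}
|L1 ∩ L2| = 2

2


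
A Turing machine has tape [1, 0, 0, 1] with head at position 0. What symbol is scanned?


Tape: [1, 0, 0, 1]
Positions: 0 1 2 3
Values:    1 0 0 1
Head at position 0
tape[0] = 1

1


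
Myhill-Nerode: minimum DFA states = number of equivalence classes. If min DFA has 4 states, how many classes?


Myhill-Nerode theorem:
Number of equivalence classes = number of states in minimal DFA
Minimal DFA states = 4
Therefore equivalence classes = 4

4


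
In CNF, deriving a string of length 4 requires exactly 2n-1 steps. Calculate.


Chomsky Normal Form derivation:
String length n = 4
Each step either:
  - Splits a nonterminal into two (n-1 such steps)
  - Converts a nonterminal to terminal (n such steps)
Total = (n-1) + n = 2n - 1
= 2(4) - 1
= 8 - 1
= 7

7


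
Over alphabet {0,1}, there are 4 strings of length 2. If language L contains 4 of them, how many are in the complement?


Alphabet: {0,1}
String length: 2
Total strings of length 2 = 2^2 = 4
Strings in L = 4
Complement = total - |L|
= 4 - 4
= 0

0


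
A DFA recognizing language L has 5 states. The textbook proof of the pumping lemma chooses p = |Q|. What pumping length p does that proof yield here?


Pumping lemma for regular languages (standard proof):
Take p = |Q|, the number of DFA states.
Any string of length >= |Q| passes through |Q|+1 states while reading its first |Q| symbols,
so by pigeonhole some state repeats, giving the loop that can be pumped.
Here |Q| = 5
Therefore the proof uses p = 5

5


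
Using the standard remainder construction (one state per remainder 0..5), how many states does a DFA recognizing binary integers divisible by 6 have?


Divisibility by 6 is tracked via the remainder mod 6: 0, 1, ..., 5
The construction assigns one state to each remainder
Number of remainders = 6

6


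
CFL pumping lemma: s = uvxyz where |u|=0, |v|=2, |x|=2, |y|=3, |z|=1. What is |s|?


|s| = |u| + |v| + |x| + |y| + |z|
= 0 + 2 + 2 + 3 + 1
= 2 + 2 + 4
= 4 + 4
= 8

8


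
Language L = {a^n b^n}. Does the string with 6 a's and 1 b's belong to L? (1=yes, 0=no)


Language requires equal numbers of a's and b's
PDA pushes for each 'a', pops for each 'b'
Number of a's = 6
Number of b's = 1
6 != 1 -> Reject

0


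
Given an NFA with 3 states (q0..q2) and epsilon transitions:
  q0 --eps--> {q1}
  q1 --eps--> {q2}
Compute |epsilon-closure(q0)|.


Starting from q0
Initialize closure = {q0}
Follow epsilon from q0 -> add q1
Follow epsilon from q1 -> add q2
Final closure: {q0, q1, q2}
Size = 3

3


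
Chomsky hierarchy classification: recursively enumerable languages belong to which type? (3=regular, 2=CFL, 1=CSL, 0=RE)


Chomsky hierarchy levels:
  Type 3: Regular (DFA/NFA/regex)
  Type 2: Context-free (PDA)
  Type 1: Context-sensitive
  Type 0: Recursively enumerable (TM)
'recursively enumerable' corresponds to Type 0

0


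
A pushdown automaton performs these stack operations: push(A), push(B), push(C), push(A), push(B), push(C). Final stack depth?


Tracing stack operations:
  push(A) -> stack = [A], depth=1
  push(B) -> stack = [A,B], depth=2
  push(C) -> stack = [A,B,C], depth=3
  push(A) -> stack = [A,B,C,A], depth=4
  push(B) -> stack = [A,B,C,A,B], depth=5
  push(C) -> stack = [A,B,C,A,B,C], depth=6
Final depth = 6

6


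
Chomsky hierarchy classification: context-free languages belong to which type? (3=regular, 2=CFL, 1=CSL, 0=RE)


Chomsky hierarchy levels:
  Type 3: Regular (DFA/NFA/regex)
  Type 2: Context-free (PDA)
  Type 1: Context-sensitive
  Type 0: Recursively enumerable (TM)
'context-free' corresponds to Type 2

2


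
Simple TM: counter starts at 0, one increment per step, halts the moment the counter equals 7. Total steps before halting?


Counter starts at 0. Counting sequence:
  Step 1: counter = 1
  Step 2: counter = 2
  Step 3: counter = 3
  Step 4: counter = 4
  Step 5: counter = 5
  Step 6: counter = 6
  Step 7: counter = 7
Counter reached 7 -> halt
Total steps = 7

7


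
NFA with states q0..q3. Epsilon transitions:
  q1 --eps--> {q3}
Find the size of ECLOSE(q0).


Starting from q0
Initialize closure = {q0}
q0 has no outgoing epsilon transitions -> nothing to add
Final closure: {q0}
Size = 1

1


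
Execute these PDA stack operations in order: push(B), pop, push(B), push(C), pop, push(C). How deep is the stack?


Tracing stack operations:
  push(B) -> stack = [B], depth=1
  pop -> removed B, stack = [], depth=0
  push(B) -> stack = [B], depth=1
  push(C) -> stack = [B,C], depth=2
  pop -> removed C, stack = [B], depth=1
  push(C) -> stack = [B,C], depth=2
Final depth = 2

2


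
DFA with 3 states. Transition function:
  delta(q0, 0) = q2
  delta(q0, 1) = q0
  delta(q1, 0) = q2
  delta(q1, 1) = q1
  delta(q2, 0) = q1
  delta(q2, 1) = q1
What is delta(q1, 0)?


Looking up transition function:
delta(q1, 0) in the table
Row: q1, Column: 0
Result: q2

q2


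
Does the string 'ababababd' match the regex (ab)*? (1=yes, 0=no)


Pattern: (ab)*
String: 'ababababd'
Pattern requires: zero or more repetitions of 'ab'
Length 9 is odd -> cannot be (ab)* -> no match
Result: 0

0


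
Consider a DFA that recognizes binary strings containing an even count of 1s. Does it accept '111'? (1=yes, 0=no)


DFA has 2 states: q_even (start, accept=yes) and q_odd
Processing string '111' character by character:
  Position 0: read '1', 1-count=1 -> q_odd
  Position 1: read '1', 1-count=2 -> q_even
  Position 2: read '1', 1-count=3 -> q_odd
Final state: q_odd, total 1s = 3 (odd); the DFA requires an even count -> reject

0


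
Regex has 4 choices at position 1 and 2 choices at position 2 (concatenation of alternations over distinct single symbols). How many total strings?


First group: 4 alternatives
Second group: 2 alternatives
Concatenation: each choice from group 1 pairs with each from group 2
Total = 4 x 2 = 8

8


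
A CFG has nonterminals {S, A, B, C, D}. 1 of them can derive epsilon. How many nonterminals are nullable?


Nonterminals: {S, A, B, C, D}
A nonterminal is nullable if it can derive epsilon
Counting nullable nonterminals: 1
Total nullable = 1

1


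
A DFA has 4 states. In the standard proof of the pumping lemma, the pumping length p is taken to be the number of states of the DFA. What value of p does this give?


Pumping lemma for regular languages (standard proof):
Take p = |Q|, the number of DFA states.
Any string of length >= |Q| passes through |Q|+1 states while reading its first |Q| symbols,
so by pigeonhole some state repeats, giving the loop that can be pumped.
Here |Q| = 4
Therefore the proof uses p = 4

4


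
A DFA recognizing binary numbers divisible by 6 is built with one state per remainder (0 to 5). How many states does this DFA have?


Divisibility by 6 is tracked via the remainder mod 6: 0, 1, ..., 5
The construction assigns one state to each remainder
Number of remainders = 6

6


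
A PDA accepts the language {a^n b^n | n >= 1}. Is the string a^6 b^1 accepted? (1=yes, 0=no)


Language requires equal numbers of a's and b's
PDA pushes for each 'a', pops for each 'b'
Number of a's = 6
Number of b's = 1
6 != 1 -> Reject

0


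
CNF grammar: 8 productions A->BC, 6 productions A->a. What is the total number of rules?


CNF allows two rule forms:
  A -> BC (binary): 8 rules
  A -> a (terminal): 6 rules
Total = 8 + 6 = 14

14


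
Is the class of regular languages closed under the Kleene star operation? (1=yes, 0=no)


Regular languages are closed under:
- Union (DFA product construction)
- Intersection (DFA product construction)
- Complement (swap accept/reject states)
- Concatenation (NFA construction)
- Kleene star (NFA construction)
Kleene star is in this list
Therefore: closed

1


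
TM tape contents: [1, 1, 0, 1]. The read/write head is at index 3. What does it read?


Tape: [1, 1, 0, 1]
Positions: 0 1 2 3
Values:    1 1 0 1
Head at position 3
tape[3] = 1

1


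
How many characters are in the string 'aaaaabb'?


String: 'aaaaabb'
Counting characters:
  'a' appears 5 time(s)
  'b' appears 2 time(s)
Total length = 5 + 2 = 7

7


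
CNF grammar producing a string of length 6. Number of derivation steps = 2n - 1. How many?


Chomsky Normal Form derivation:
String length n = 6
Each step either:
  - Splits a nonterminal into two (n-1 such steps)
  - Converts a nonterminal to terminal (n such steps)
Total = (n-1) + n = 2n - 1
= 2(6) - 1
= 12 - 1
= 11

11


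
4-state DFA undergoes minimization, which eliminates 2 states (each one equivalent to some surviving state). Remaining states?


Original DFA: 4 states
Redundant states removed: 2
Minimized states = original - removed
= 4 - 2
= 2

2


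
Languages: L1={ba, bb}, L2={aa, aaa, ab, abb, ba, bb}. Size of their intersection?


L1 = {ba, bb}
L2 = {aa, aaa, ab, abb, ba, bb}
Checking each string in L1 against L2:
  'ba': in L2? Yes
  'bb': in L2? Yes
Intersection = {ba, bb}
|L1 ∩ L2| = 2

2


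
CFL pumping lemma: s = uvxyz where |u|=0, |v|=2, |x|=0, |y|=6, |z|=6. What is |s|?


|s| = |u| + |v| + |x| + |y| + |z|
= 0 + 2 + 0 + 6 + 6
= 2 + 0 + 12
= 2 + 12
= 14

14


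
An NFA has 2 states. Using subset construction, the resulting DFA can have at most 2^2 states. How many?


NFA has 2 states
Subset construction: each DFA state = subset of NFA states
Maximum subsets = 2^2
2^2 = 4

4


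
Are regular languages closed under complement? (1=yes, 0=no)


Regular languages are closed under all standard operations:
- Union: Yes (product construction)
- Intersection: Yes (product construction)
- Complement: Yes (swap accept/reject)
- Concatenation: Yes (NFA construction)
Operation: complement -> Closed

1


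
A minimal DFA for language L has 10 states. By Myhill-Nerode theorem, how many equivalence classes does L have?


Myhill-Nerode theorem:
Number of equivalence classes = number of states in minimal DFA
Minimal DFA states = 10
Therefore equivalence classes = 10

10


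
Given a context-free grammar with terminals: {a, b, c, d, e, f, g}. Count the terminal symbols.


Terminal symbols: a, b, c, d, e, f, g
Counting each: a (#1), b (#2), c (#3), d (#4), e (#5), f (#6), g (#7)
Total = 7

7


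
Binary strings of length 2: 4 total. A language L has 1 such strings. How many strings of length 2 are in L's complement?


Alphabet: {0,1}
String length: 2
Total strings of length 2 = 2^2 = 4
Strings in L = 1
Complement = total - |L|
= 4 - 1
= 3

3


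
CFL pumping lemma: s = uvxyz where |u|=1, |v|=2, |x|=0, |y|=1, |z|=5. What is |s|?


|s| = |u| + |v| + |x| + |y| + |z|
= 1 + 2 + 0 + 1 + 5
= 3 + 0 + 6
= 3 + 6
= 9

9


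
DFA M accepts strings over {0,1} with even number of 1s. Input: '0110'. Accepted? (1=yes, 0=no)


DFA has 2 states: q_even (start, accept=yes) and q_odd
Processing string '0110' character by character:
  Position 0: read '0', 1-count=0 -> q_even (no change)
  Position 1: read '1', 1-count=1 -> q_odd
  Position 2: read '1', 1-count=2 -> q_even
  Position 3: read '0', 1-count=2 -> q_even (no change)
Final state: q_even, total 1s = 2 (even); the DFA requires an even count -> accept

1


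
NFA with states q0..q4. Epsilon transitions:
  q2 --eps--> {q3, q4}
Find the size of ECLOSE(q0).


Starting from q0
Initialize closure = {q0}
q0 has no outgoing epsilon transitions -> nothing to add
Final closure: {q0}
Size = 1

1


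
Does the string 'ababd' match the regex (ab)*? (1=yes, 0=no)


Pattern: (ab)*
String: 'ababd'
Pattern requires: zero or more repetitions of 'ab'
Length 5 is odd -> cannot be (ab)* -> no match
Result: 0

0


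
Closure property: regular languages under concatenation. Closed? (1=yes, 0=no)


Regular languages are closed under:
- Union (DFA product construction)
- Intersection (DFA product construction)
- Complement (swap accept/reject states)
- Concatenation (NFA construction)
- Kleene star (NFA construction)
concatenation is in this list
Therefore: closed

1


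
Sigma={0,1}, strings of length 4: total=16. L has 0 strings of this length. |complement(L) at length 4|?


Alphabet: {0,1}
String length: 4
Total strings of length 4 = 2^4 = 16
Strings in L = 0
Complement = total - |L|
= 16 - 0
= 16

16


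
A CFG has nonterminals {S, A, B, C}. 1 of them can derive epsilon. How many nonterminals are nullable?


Nonterminals: {S, A, B, C}
A nonterminal is nullable if it can derive epsilon
Counting nullable nonterminals: 1
Total nullable = 1

1


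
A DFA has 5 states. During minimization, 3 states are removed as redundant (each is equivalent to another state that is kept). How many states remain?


Original DFA: 5 states
Redundant states removed: 3
Minimized states = original - removed
= 5 - 3
= 2

2


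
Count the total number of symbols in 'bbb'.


String: 'bbb'
Counting characters:
  'b' appears 3 time(s)
Total length = 0 + 3 = 3

3


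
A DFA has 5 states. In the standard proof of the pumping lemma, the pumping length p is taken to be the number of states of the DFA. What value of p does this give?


Pumping lemma for regular languages (standard proof):
Take p = |Q|, the number of DFA states.
Any string of length >= |Q| passes through |Q|+1 states while reading its first |Q| symbols,
so by pigeonhole some state repeats, giving the loop that can be pumped.
Here |Q| = 5
Therefore the proof uses p = 5

5


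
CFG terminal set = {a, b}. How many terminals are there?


Terminal symbols: a, b
Counting each: a (#1), b (#2)
Total = 2

2


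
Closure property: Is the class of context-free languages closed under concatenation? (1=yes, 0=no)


CFL closure properties:
  Closed under: union, concatenation, Kleene star
  NOT closed under: intersection, complement
Operation 'concatenation' is in closed list -> Yes (closed)

1


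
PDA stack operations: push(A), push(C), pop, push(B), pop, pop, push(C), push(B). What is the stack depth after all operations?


Tracing stack operations:
  push(A) -> stack = [A], depth=1
  push(C) -> stack = [A,C], depth=2
  pop -> removed C, stack = [A], depth=1
  push(B) -> stack = [A,B], depth=2
  pop -> removed B, stack = [A], depth=1
  pop -> removed A, stack = [], depth=0
  push(C) -> stack = [C], depth=1
  push(B) -> stack = [C,B], depth=2
Final depth = 2

2


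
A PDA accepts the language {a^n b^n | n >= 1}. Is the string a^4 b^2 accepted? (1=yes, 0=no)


Language requires equal numbers of a's and b's
PDA pushes for each 'a', pops for each 'b'
Number of a's = 4
Number of b's = 2
4 != 2 -> Reject

0


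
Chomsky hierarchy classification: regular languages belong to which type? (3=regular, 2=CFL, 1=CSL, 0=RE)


Chomsky hierarchy levels:
  Type 3: Regular (DFA/NFA/regex)
  Type 2: Context-free (PDA)
  Type 1: Context-sensitive
  Type 0: Recursively enumerable (TM)
'regular' corresponds to Type 3

3


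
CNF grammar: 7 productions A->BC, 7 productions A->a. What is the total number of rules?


CNF allows two rule forms:
  A -> BC (binary): 7 rules
  A -> a (terminal): 7 rules
Total = 7 + 7 = 14

14


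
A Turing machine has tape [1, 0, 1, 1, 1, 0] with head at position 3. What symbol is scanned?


Tape: [1, 0, 1, 1, 1, 0]
Positions: 0 1 2 3 4 5
Values:    1 0 1 1 1 0
Head at position 3
tape[3] = 1

1


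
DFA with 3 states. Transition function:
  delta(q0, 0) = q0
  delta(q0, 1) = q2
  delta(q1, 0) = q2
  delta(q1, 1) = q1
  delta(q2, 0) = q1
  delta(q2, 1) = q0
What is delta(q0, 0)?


Looking up transition function:
delta(q0, 0) in the table
Row: q0, Column: 0
Result: q0

q0


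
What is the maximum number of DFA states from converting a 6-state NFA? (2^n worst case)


NFA has 6 states
Subset construction: each DFA state = subset of NFA states
Maximum subsets = 2^6
2^6 = 64

64


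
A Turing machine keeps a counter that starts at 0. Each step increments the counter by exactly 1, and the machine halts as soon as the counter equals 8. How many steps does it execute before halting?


Counter starts at 0. Counting sequence:
  Step 1: counter = 1
  Step 2: counter = 2
  Step 3: counter = 3
  Step 4: counter = 4
  Step 5: counter = 5
  Step 6: counter = 6
  Step 7: counter = 7
  Step 8: counter = 8
Counter reached 8 -> halt
Total steps = 8

8


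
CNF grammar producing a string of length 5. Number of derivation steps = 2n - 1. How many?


Chomsky Normal Form derivation:
String length n = 5
Each step either:
  - Splits a nonterminal into two (n-1 such steps)
  - Converts a nonterminal to terminal (n such steps)
Total = (n-1) + n = 2n - 1
= 2(5) - 1
= 10 - 1
= 9

9


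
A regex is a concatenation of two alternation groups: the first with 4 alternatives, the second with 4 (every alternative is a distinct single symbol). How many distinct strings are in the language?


First group: 4 alternatives
Second group: 4 alternatives
Concatenation: each choice from group 1 pairs with each from group 2
Total = 4 x 4 = 16

16


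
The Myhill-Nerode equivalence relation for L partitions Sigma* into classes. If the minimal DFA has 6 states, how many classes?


Myhill-Nerode theorem:
Number of equivalence classes = number of states in minimal DFA
Minimal DFA states = 6
Therefore equivalence classes = 6

6


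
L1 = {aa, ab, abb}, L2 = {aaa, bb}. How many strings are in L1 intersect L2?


L1 = {aa, ab, abb}
L2 = {aaa, bb}
Checking each string in L1 against L2:
  'aa': in L2? No
  'ab': in L2? No
  'abb': in L2? No
Intersection = {}
|L1 ∩ L2| = 0

0


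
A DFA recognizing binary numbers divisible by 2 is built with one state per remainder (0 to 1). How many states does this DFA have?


Divisibility by 2 is tracked via the remainder mod 2: 0, 1, ..., 1
The construction assigns one state to each remainder
Number of remainders = 2

2


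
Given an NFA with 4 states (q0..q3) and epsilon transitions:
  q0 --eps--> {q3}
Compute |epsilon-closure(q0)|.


Starting from q0
Initialize closure = {q0}
Follow epsilon from q0 -> add q3
Final closure: {q0, q3}
Size = 2

2


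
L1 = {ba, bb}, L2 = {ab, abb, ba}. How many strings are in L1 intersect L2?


L1 = {ba, bb}
L2 = {ab, abb, ba}
Checking each string in L1 against L2:
  'ba': in L2? Yes
  'bb': in L2? No
Intersection = {ba}
|L1 ∩ L2| = 1

1


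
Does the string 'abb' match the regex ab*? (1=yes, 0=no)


Pattern: ab*
String: 'abb'
Pattern requires: exactly one 'a' followed by zero or more 'b's
First char is 'a' -> OK
Rest 'bb': all b's? Yes
Result: 1

1


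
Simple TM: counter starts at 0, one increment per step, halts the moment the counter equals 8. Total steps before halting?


Counter starts at 0. Counting sequence:
  Step 1: counter = 1
  Step 2: counter = 2
  Step 3: counter = 3
  Step 4: counter = 4
  Step 5: counter = 5
  Step 6: counter = 6
  Step 7: counter = 7
  Step 8: counter = 8
Counter reached 8 -> halt
Total steps = 8

8


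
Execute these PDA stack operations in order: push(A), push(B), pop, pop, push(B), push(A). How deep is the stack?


Tracing stack operations:
  push(A) -> stack = [A], depth=1
  push(B) -> stack = [A,B], depth=2
  pop -> removed B, stack = [A], depth=1
  pop -> removed A, stack = [], depth=0
  push(B) -> stack = [B], depth=1
  push(A) -> stack = [B,A], depth=2
Final depth = 2

2


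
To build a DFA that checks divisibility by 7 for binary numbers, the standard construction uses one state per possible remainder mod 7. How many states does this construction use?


Divisibility by 7 is tracked via the remainder mod 7: 0, 1, ..., 6
The construction assigns one state to each remainder
Number of remainders = 7

7


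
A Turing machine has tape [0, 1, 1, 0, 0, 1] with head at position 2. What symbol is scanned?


Tape: [0, 1, 1, 0, 0, 1]
Positions: 0 1 2 3 4 5
Values:    0 1 1 0 0 1
Head at position 2
tape[2] = 1

1


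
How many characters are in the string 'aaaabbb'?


String: 'aaaabbb'
Counting characters:
  'a' appears 4 time(s)
  'b' appears 3 time(s)
Total length = 4 + 3 = 7

7


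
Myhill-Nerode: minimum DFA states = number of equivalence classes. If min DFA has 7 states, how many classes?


Myhill-Nerode theorem:
Number of equivalence classes = number of states in minimal DFA
Minimal DFA states = 7
Therefore equivalence classes = 7

7


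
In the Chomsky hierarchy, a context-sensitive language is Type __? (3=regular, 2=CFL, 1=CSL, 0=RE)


Chomsky hierarchy levels:
  Type 3: Regular (DFA/NFA/regex)
  Type 2: Context-free (PDA)
  Type 1: Context-sensitive
  Type 0: Recursively enumerable (TM)
'context-sensitive' corresponds to Type 1

1


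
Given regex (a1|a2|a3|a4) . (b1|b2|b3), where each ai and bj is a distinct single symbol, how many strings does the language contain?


First group: 4 alternatives
Second group: 3 alternatives
Concatenation: each choice from group 1 pairs with each from group 2
Total = 4 x 3 = 12

12


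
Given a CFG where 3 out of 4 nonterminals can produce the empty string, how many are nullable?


Nonterminals: {S, A, B, C}
A nonterminal is nullable if it can derive epsilon
Counting nullable nonterminals: 3
Total nullable = 3

3


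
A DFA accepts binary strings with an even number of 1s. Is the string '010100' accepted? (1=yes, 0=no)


DFA has 2 states: q_even (start, accept=yes) and q_odd
Processing string '010100' character by character:
  Position 0: read '0', 1-count=0 -> q_even (no change)
  Position 1: read '1', 1-count=1 -> q_odd
  Position 2: read '0', 1-count=1 -> q_odd (no change)
  Position 3: read '1', 1-count=2 -> q_even
  Position 4: read '0', 1-count=2 -> q_even (no change)
  Position 5: read '0', 1-count=2 -> q_even (no change)
Final state: q_even, total 1s = 2 (even); the DFA requires an even count -> accept

1


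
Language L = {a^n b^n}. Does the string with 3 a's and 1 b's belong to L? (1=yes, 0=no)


Language requires equal numbers of a's and b's
PDA pushes for each 'a', pops for each 'b'
Number of a's = 3
Number of b's = 1
3 != 1 -> Reject

0


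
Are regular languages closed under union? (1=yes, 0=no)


Regular languages are closed under:
- Union (DFA product construction)
- Intersection (DFA product construction)
- Complement (swap accept/reject states)
- Concatenation (NFA construction)
- Kleene star (NFA construction)
union is in this list
Therefore: closed

1


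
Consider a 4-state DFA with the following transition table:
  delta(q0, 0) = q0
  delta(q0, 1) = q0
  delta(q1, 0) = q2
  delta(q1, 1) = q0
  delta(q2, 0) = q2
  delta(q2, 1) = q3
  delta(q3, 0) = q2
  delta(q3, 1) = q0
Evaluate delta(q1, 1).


Looking up transition function:
delta(q1, 1) in the table
Row: q1, Column: 1
Result: q0

q0


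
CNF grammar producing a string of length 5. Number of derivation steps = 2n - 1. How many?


Chomsky Normal Form derivation:
String length n = 5
Each step either:
  - Splits a nonterminal into two (n-1 such steps)
  - Converts a nonterminal to terminal (n such steps)
Total = (n-1) + n = 2n - 1
= 2(5) - 1
= 10 - 1
= 9

9


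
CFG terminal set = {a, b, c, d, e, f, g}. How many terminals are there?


Terminal symbols: a, b, c, d, e, f, g
Counting each: a (#1), b (#2), c (#3), d (#4), e (#5), f (#6), g (#7)
Total = 7

7


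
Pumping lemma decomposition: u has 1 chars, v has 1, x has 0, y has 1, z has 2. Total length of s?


|s| = |u| + |v| + |x| + |y| + |z|
= 1 + 1 + 0 + 1 + 2
= 2 + 0 + 3
= 2 + 3
= 5

5


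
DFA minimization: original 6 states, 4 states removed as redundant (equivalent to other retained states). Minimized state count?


Original DFA: 6 states
Redundant states removed: 4
Minimized states = original - removed
= 6 - 4
= 2

2


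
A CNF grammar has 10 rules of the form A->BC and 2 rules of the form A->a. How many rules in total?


CNF allows two rule forms:
  A -> BC (binary): 10 rules
  A -> a (terminal): 2 rules
Total = 10 + 2 = 12

12


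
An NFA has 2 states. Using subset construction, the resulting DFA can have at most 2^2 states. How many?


NFA has 2 states
Subset construction: each DFA state = subset of NFA states
Maximum subsets = 2^2
2^2 = 4

4
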